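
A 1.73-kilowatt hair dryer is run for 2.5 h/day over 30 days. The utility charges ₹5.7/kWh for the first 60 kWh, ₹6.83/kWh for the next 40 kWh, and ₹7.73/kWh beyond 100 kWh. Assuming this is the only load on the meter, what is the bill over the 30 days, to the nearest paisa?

Runtime = 2.5 h/day × 30 days = 75 h
Energy = 1.73 kW × 75 h = 129.75 kWh
Tier 1 (0–60 kWh): 60 × ₹5.7 = ₹342
Tier 2 (60–100 kWh): 40 × ₹6.83 = ₹273.2
Above 100 kWh: 29.75 × ₹7.73 = ₹229.9675
Bill = ₹845.17

₹845.17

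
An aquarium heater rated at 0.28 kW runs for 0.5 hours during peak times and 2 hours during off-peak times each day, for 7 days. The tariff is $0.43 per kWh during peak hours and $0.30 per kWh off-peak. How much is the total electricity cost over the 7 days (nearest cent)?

$1.60

Peak energy = 0.28 kW × 0.5 h × 7 = 0.98 kWh
Off-peak energy = 0.28 kW × 2 h × 7 = 3.92 kWh
Cost = 0.98 × $0.43 + 3.92 × $0.30 = $0.4214 + $1.176 = $1.60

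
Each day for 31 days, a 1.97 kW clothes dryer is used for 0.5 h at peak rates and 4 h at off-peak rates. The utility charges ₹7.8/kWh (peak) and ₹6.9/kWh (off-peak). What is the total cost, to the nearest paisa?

₹1923.71

Peak energy = 1.97 kW × 0.5 h × 31 = 30.535 kWh
Off-peak energy = 1.97 kW × 4 h × 31 = 244.28 kWh
Cost = 30.535 × ₹7.8 + 244.28 × ₹6.9 = ₹238.173 + ₹1685.532 = ₹1923.71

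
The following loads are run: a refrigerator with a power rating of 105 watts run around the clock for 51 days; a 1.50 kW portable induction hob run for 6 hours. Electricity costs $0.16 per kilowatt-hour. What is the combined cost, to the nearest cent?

refrigerator: Runtime = 24 h × 51 = 1224 h
refrigerator: 0.105 kW × 1224 h = 128.52 kWh
portable induction hob: 1.5 kW × 6 h = 9 kWh
Total energy = 137.52 kWh
Cost = 137.52 × $0.16 = $22.00

$22.00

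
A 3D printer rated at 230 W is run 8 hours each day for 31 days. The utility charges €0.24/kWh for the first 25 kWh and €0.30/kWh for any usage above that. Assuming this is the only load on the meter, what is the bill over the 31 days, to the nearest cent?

€15.61

Runtime = 8 h/day × 31 days = 248 h
Energy = 0.23 kW × 248 h = 57.04 kWh
Tier 1 (0–25 kWh): 25 × €0.24 = €6
Above 25 kWh: 32.04 × €0.30 = €9.612
Bill = €15.61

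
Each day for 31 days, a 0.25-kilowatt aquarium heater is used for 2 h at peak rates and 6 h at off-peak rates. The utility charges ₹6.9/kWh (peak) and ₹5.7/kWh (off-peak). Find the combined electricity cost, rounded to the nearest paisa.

₹372.00

Peak energy = 0.25 kW × 2 h × 31 = 15.5 kWh
Off-peak energy = 0.25 kW × 6 h × 31 = 46.5 kWh
Cost = 15.5 × ₹6.9 + 46.5 × ₹5.7 = ₹106.95 + ₹265.05 = ₹372.00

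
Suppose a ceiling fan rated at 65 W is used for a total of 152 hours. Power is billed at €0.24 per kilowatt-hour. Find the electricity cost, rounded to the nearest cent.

Energy = 0.065 kW × 152 h = 9.88 kWh
Cost = 9.88 kWh × €0.24/kWh = €2.37

€2.37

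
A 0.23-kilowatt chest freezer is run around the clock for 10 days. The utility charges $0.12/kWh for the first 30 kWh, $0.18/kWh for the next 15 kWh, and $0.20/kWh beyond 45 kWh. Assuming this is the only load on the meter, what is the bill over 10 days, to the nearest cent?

$8.34

Runtime = 24 h × 10 = 240 h
Energy = 0.23 kW × 240 h = 55.2 kWh
Tier 1 (0–30 kWh): 30 × $0.12 = $3.6
Tier 2 (30–45 kWh): 15 × $0.18 = $2.7
Above 45 kWh: 10.2 × $0.20 = $2.04
Bill = $8.34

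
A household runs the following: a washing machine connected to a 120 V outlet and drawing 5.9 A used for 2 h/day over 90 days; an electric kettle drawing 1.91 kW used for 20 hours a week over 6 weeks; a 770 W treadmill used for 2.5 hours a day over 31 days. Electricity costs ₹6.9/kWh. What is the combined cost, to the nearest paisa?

₹2872.57

washing machine: Power = 5.9 A × 120 V = 708 W = 0.708 kW
washing machine: Runtime = 2 h/day × 90 days = 180 h
washing machine: 0.708 kW × 180 h = 127.44 kWh
electric kettle: Runtime = 20 h/week × 6 weeks = 120 h
electric kettle: 1.91 kW × 120 h = 229.2 kWh
treadmill: Runtime = 2.5 h/day × 31 days = 77.5 h
treadmill: 0.77 kW × 77.5 h = 59.675 kWh
Total energy = 416.315 kWh
Cost = 416.315 × ₹6.9 = ₹2872.57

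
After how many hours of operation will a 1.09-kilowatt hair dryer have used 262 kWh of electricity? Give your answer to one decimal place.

240.4 h

Hours = 262 kWh ÷ 1.09 kW = 240.4 h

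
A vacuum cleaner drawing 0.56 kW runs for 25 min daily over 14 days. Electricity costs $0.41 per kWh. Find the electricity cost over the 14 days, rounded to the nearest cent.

$1.34

Runtime = 25 min × 14 = 350 min = 5.833333… h
Energy = 0.56 kW × 5.833333… h = 3.266666… kWh
Cost = 3.266666… kWh × $0.41/kWh = $1.34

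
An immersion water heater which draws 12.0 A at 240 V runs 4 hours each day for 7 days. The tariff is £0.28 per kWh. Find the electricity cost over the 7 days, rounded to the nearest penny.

£22.58

Power = 12.0 A × 240 V = 2880 W = 2.88 kW
Runtime = 4 h/day × 7 days = 28 h
Energy = 2.88 kW × 28 h = 80.64 kWh
Cost = 80.64 kWh × £0.28/kWh = £22.58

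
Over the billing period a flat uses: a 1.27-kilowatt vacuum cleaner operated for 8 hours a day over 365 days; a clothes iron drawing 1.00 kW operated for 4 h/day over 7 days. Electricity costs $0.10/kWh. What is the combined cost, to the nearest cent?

vacuum cleaner: Runtime = 8 h/day × 365 days = 2920 h
vacuum cleaner: 1.27 kW × 2920 h = 3708.4 kWh
clothes iron: Runtime = 4 h/day × 7 days = 28 h
clothes iron: 1 kW × 28 h = 28 kWh
Total energy = 3736.4 kWh
Cost = 3736.4 × $0.10 = $373.64

$373.64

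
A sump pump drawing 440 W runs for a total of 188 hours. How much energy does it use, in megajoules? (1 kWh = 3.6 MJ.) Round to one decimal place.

Energy = 0.44 kW × 188 h = 82.72 kWh
= 82.72 × 3.6 MJ = 297.8 MJ

297.8 MJ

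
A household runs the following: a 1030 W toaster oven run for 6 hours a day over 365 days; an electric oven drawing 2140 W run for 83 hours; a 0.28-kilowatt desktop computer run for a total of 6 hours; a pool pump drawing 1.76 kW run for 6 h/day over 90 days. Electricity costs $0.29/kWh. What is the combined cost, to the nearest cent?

toaster oven: Runtime = 6 h/day × 365 days = 2190 h
toaster oven: 1.03 kW × 2190 h = 2255.7 kWh
electric oven: 2.14 kW × 83 h = 177.62 kWh
desktop computer: 0.28 kW × 6 h = 1.68 kWh
pool pump: Runtime = 6 h/day × 90 days = 540 h
pool pump: 1.76 kW × 540 h = 950.4 kWh
Total energy = 3385.4 kWh
Cost = 3385.4 × $0.29 = $981.77

$981.77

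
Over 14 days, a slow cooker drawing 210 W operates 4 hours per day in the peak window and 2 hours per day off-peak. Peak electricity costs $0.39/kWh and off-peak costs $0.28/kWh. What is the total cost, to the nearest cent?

$6.23

Peak energy = 0.21 kW × 4 h × 14 = 11.76 kWh
Off-peak energy = 0.21 kW × 2 h × 14 = 5.88 kWh
Cost = 11.76 × $0.39 + 5.88 × $0.28 = $4.5864 + $1.6464 = $6.23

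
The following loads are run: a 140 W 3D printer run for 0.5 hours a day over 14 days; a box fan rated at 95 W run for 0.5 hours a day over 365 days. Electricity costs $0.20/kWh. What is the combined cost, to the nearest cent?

3D printer: Runtime = 0.5 h/day × 14 days = 7 h
3D printer: 0.14 kW × 7 h = 0.98 kWh
box fan: Runtime = 0.5 h/day × 365 days = 182.5 h
box fan: 0.095 kW × 182.5 h = 17.3375 kWh
Total energy = 18.3175 kWh
Cost = 18.3175 × $0.20 = $3.66

$3.66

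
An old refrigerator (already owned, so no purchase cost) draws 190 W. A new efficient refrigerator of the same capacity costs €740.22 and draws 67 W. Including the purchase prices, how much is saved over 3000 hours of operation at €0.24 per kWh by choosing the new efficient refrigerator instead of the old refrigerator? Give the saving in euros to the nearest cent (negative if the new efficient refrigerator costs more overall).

old refrigerator: €0.00 + (190/1000) kW × 3000 h × €0.24 = €0.00 + €136.8 = €136.8
new efficient refrigerator: €740.22 + (67/1000) kW × 3000 h × €0.24 = €740.22 + €48.24 = €788.46
Saving = €136.8 − €788.46 = −€651.66

-€651.66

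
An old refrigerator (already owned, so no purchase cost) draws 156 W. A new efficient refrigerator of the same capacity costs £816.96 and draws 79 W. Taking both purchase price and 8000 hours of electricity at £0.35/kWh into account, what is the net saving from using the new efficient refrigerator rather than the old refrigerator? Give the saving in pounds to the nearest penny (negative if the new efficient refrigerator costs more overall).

old refrigerator: £0.00 + (156/1000) kW × 8000 h × £0.35 = £0.00 + £436.8 = £436.8
new efficient refrigerator: £816.96 + (79/1000) kW × 8000 h × £0.35 = £816.96 + £221.2 = £1038.16
Saving = £436.8 − £1038.16 = −£601.36

-£601.36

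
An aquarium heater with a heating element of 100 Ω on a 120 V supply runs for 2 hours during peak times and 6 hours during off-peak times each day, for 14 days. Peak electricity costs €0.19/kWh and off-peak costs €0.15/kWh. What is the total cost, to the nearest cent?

Power = V²/R = 120²/100 = 144 W = 0.144 kW
Peak energy = 0.144 kW × 2 h × 14 = 4.032 kWh
Off-peak energy = 0.144 kW × 6 h × 14 = 12.096 kWh
Cost = 4.032 × €0.19 + 12.096 × €0.15 = €0.76608 + €1.8144 = €2.58

€2.58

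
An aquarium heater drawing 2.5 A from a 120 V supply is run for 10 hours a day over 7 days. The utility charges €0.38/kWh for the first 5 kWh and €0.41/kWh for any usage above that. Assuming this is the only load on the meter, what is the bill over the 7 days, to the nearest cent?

Power = 2.5 A × 120 V = 300 W = 0.3 kW
Runtime = 10 h/day × 7 days = 70 h
Energy = 0.3 kW × 70 h = 21 kWh
Tier 1 (0–5 kWh): 5 × €0.38 = €1.9
Above 5 kWh: 16 × €0.41 = €6.56
Bill = €8.46

€8.46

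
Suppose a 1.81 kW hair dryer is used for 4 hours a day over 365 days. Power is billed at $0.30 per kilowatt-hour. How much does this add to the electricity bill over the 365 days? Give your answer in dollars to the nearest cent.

Runtime = 4 h/day × 365 days = 1460 h
Energy = 1.81 kW × 1460 h = 2642.6 kWh
Cost = 2642.6 kWh × $0.30/kWh = $792.78

$792.78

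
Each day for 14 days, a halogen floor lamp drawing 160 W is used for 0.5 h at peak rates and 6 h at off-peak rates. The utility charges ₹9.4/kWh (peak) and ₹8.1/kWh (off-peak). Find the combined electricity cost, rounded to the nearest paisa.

Peak energy = 0.16 kW × 0.5 h × 14 = 1.12 kWh
Off-peak energy = 0.16 kW × 6 h × 14 = 13.44 kWh
Cost = 1.12 × ₹9.4 + 13.44 × ₹8.1 = ₹10.528 + ₹108.864 = ₹119.39

₹119.39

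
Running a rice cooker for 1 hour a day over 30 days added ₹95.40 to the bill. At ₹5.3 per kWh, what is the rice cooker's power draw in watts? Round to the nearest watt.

Energy = ₹95.40 ÷ ₹5.3/kWh = 18 kWh
Runtime = 1 h/day × 30 days = 30 h
Power = 18 kWh ÷ 30 h = 0.6 kW = 600 W

600 W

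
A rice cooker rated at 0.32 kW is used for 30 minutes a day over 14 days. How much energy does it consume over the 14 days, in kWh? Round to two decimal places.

Runtime = 30 min × 14 = 420 min = 7 h
Energy = 0.32 kW × 7 h = 2.24 kWh

2.24 kWh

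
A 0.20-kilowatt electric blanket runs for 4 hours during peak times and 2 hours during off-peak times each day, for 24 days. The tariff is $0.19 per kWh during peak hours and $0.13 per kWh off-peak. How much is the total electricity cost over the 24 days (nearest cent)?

$4.90

Peak energy = 0.2 kW × 4 h × 24 = 19.2 kWh
Off-peak energy = 0.2 kW × 2 h × 24 = 9.6 kWh
Cost = 19.2 × $0.19 + 9.6 × $0.13 = $3.648 + $1.248 = $4.90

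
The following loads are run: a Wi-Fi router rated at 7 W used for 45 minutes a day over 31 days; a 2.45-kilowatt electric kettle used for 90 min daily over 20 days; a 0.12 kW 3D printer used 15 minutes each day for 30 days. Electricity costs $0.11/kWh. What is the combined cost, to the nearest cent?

$8.20

Wi-Fi router: Runtime = 45 min × 31 = 1395 min = 23.25 h
Wi-Fi router: 0.007 kW × 23.25 h = 0.16275 kWh
electric kettle: Runtime = 90 min × 20 = 1800 min = 30 h
electric kettle: 2.45 kW × 30 h = 73.5 kWh
3D printer: Runtime = 15 min × 30 = 450 min = 7.5 h
3D printer: 0.12 kW × 7.5 h = 0.9 kWh
Total energy = 74.56275 kWh
Cost = 74.56275 × $0.11 = $8.20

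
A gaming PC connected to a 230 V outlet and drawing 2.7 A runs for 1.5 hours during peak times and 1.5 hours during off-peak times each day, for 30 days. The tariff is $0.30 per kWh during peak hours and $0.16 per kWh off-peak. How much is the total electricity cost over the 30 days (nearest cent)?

$12.85

Power = 2.7 A × 230 V = 621 W = 0.621 kW
Peak energy = 0.621 kW × 1.5 h × 30 = 27.945 kWh
Off-peak energy = 0.621 kW × 1.5 h × 30 = 27.945 kWh
Cost = 27.945 × $0.30 + 27.945 × $0.16 = $8.3835 + $4.4712 = $12.85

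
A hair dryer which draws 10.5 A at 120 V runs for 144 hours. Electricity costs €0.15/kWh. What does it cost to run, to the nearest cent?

€27.22

Power = 10.5 A × 120 V = 1260 W = 1.26 kW
Energy = 1.26 kW × 144 h = 181.44 kWh
Cost = 181.44 kWh × €0.15/kWh = €27.22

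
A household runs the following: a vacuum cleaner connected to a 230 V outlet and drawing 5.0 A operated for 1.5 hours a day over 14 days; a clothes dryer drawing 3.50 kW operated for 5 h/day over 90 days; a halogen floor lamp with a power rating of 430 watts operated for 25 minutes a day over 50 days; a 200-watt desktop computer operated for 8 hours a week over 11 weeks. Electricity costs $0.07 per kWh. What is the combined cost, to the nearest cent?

$113.80

vacuum cleaner: Power = 5.0 A × 230 V = 1150 W = 1.15 kW
vacuum cleaner: Runtime = 1.5 h/day × 14 days = 21 h
vacuum cleaner: 1.15 kW × 21 h = 24.15 kWh
clothes dryer: Runtime = 5 h/day × 90 days = 450 h
clothes dryer: 3.5 kW × 450 h = 1575 kWh
halogen floor lamp: Runtime = 25 min × 50 = 1250 min = 20.833333… h
halogen floor lamp: 0.43 kW × 20.833333… h = 8.958333… kWh
desktop computer: Runtime = 8 h/week × 11 weeks = 88 h
desktop computer: 0.2 kW × 88 h = 17.6 kWh
Total energy = 1625.708333… kWh
Cost = 1625.708333… × $0.07 = $113.80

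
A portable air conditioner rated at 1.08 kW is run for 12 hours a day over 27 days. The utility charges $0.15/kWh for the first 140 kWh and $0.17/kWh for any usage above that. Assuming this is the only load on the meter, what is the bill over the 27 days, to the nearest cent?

$56.69

Runtime = 12 h/day × 27 days = 324 h
Energy = 1.08 kW × 324 h = 349.92 kWh
Tier 1 (0–140 kWh): 140 × $0.15 = $21
Above 140 kWh: 209.92 × $0.17 = $35.6864
Bill = $56.69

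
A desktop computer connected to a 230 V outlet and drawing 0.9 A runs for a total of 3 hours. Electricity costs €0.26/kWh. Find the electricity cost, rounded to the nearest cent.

€0.16

Power = 0.9 A × 230 V = 207 W = 0.207 kW
Energy = 0.207 kW × 3 h = 0.621 kWh
Cost = 0.621 kWh × €0.26/kWh = €0.16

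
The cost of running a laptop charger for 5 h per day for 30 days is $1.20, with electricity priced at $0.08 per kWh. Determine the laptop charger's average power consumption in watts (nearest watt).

Energy = $1.20 ÷ $0.08/kWh = 15 kWh
Runtime = 5 h/day × 30 days = 150 h
Power = 15 kWh ÷ 150 h = 0.1 kW = 100 W

100 W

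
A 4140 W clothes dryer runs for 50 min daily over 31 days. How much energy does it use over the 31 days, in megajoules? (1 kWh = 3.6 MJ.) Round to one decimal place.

385.0 MJ

Runtime = 50 min × 31 = 1550 min = 25.833333… h
Energy = 4.14 kW × 25.833333… h = 106.95 kWh
= 106.95 × 3.6 MJ = 385.0 MJ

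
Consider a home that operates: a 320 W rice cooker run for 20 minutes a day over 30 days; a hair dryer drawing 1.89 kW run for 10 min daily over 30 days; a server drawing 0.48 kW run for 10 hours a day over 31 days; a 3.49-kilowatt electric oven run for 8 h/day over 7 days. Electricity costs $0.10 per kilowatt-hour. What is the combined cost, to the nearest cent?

$35.69

rice cooker: Runtime = 20 min × 30 = 600 min = 10 h
rice cooker: 0.32 kW × 10 h = 3.2 kWh
hair dryer: Runtime = 10 min × 30 = 300 min = 5 h
hair dryer: 1.89 kW × 5 h = 9.45 kWh
server: Runtime = 10 h/day × 31 days = 310 h
server: 0.48 kW × 310 h = 148.8 kWh
electric oven: Runtime = 8 h/day × 7 days = 56 h
electric oven: 3.49 kW × 56 h = 195.44 kWh
Total energy = 356.89 kWh
Cost = 356.89 × $0.10 = $35.69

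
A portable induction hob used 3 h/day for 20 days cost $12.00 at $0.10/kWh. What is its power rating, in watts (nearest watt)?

2000 W

Energy = $12.00 ÷ $0.10/kWh = 120 kWh
Runtime = 3 h/day × 20 days = 60 h
Power = 120 kWh ÷ 60 h = 2 kW = 2000 W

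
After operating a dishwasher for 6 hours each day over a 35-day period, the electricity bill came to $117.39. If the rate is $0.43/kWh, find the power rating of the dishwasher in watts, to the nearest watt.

1300 W

Energy = $117.39 ÷ $0.43/kWh = 273 kWh
Runtime = 6 h/day × 35 days = 210 h
Power = 273 kWh ÷ 210 h = 1.3 kW = 1300 W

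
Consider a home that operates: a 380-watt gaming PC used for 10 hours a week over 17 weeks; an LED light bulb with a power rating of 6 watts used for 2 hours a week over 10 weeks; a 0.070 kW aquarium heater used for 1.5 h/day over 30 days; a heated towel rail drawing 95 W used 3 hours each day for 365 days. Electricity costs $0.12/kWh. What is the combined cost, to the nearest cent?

gaming PC: Runtime = 10 h/week × 17 weeks = 170 h
gaming PC: 0.38 kW × 170 h = 64.6 kWh
LED light bulb: Runtime = 2 h/week × 10 weeks = 20 h
LED light bulb: 0.006 kW × 20 h = 0.12 kWh
aquarium heater: Runtime = 1.5 h/day × 30 days = 45 h
aquarium heater: 0.07 kW × 45 h = 3.15 kWh
heated towel rail: Runtime = 3 h/day × 365 days = 1095 h
heated towel rail: 0.095 kW × 1095 h = 104.025 kWh
Total energy = 171.895 kWh
Cost = 171.895 × $0.12 = $20.63

$20.63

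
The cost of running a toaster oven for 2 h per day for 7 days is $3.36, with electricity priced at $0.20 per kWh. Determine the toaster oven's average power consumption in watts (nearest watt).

Energy = $3.36 ÷ $0.20/kWh = 16.8 kWh
Runtime = 2 h/day × 7 days = 14 h
Power = 16.8 kWh ÷ 14 h = 1.2 kW = 1200 W

1200 W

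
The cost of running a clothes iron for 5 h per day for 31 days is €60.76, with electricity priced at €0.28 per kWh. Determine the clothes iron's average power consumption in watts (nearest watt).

1400 W

Energy = €60.76 ÷ €0.28/kWh = 217 kWh
Runtime = 5 h/day × 31 days = 155 h
Power = 217 kWh ÷ 155 h = 1.4 kW = 1400 W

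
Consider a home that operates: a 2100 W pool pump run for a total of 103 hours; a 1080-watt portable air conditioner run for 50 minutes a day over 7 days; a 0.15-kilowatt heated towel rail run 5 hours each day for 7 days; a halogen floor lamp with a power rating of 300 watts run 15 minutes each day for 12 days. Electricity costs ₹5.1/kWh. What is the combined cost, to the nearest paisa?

pool pump: 2.1 kW × 103 h = 216.3 kWh
portable air conditioner: Runtime = 50 min × 7 = 350 min = 5.833333… h
portable air conditioner: 1.08 kW × 5.833333… h = 6.3 kWh
heated towel rail: Runtime = 5 h/day × 7 days = 35 h
heated towel rail: 0.15 kW × 35 h = 5.25 kWh
halogen floor lamp: Runtime = 15 min × 12 = 180 min = 3 h
halogen floor lamp: 0.3 kW × 3 h = 0.9 kWh
Total energy = 228.75 kWh
Cost = 228.75 × ₹5.1 = ₹1166.63

₹1166.63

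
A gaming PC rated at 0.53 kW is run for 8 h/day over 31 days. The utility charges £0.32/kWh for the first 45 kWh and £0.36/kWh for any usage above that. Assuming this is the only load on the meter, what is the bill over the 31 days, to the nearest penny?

Runtime = 8 h/day × 31 days = 248 h
Energy = 0.53 kW × 248 h = 131.44 kWh
Tier 1 (0–45 kWh): 45 × £0.32 = £14.4
Above 45 kWh: 86.44 × £0.36 = £31.1184
Bill = £45.52

£45.52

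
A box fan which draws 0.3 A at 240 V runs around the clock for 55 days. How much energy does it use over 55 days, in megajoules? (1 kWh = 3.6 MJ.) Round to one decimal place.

Power = 0.3 A × 240 V = 72 W = 0.072 kW
Runtime = 24 h × 55 = 1320 h
Energy = 0.072 kW × 1320 h = 95.04 kWh
= 95.04 × 3.6 MJ = 342.1 MJ

342.1 MJ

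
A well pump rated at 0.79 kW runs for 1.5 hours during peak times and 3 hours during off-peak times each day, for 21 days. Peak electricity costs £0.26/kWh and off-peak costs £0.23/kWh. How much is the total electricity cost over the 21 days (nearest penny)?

£17.92

Peak energy = 0.79 kW × 1.5 h × 21 = 24.885 kWh
Off-peak energy = 0.79 kW × 3 h × 21 = 49.77 kWh
Cost = 24.885 × £0.26 + 49.77 × £0.23 = £6.4701 + £11.4471 = £17.92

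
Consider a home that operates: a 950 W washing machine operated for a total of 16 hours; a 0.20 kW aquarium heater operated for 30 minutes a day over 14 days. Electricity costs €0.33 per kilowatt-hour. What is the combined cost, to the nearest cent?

€5.48

washing machine: 0.95 kW × 16 h = 15.2 kWh
aquarium heater: Runtime = 30 min × 14 = 420 min = 7 h
aquarium heater: 0.2 kW × 7 h = 1.4 kWh
Total energy = 16.6 kWh
Cost = 16.6 × €0.33 = €5.48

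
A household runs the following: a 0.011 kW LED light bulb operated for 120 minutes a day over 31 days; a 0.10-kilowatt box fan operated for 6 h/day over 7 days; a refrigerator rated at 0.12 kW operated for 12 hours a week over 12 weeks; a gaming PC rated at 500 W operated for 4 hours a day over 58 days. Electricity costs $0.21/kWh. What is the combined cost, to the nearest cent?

$29.01

LED light bulb: Runtime = 120 min × 31 = 3720 min = 62 h
LED light bulb: 0.011 kW × 62 h = 0.682 kWh
box fan: Runtime = 6 h/day × 7 days = 42 h
box fan: 0.1 kW × 42 h = 4.2 kWh
refrigerator: Runtime = 12 h/week × 12 weeks = 144 h
refrigerator: 0.12 kW × 144 h = 17.28 kWh
gaming PC: Runtime = 4 h/day × 58 days = 232 h
gaming PC: 0.5 kW × 232 h = 116 kWh
Total energy = 138.162 kWh
Cost = 138.162 × $0.21 = $29.01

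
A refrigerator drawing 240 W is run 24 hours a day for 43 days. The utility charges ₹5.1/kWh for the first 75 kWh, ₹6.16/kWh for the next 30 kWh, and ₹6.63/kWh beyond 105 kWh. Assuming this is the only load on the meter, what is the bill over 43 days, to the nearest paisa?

Runtime = 24 h × 43 = 1032 h
Energy = 0.24 kW × 1032 h = 247.68 kWh
Tier 1 (0–75 kWh): 75 × ₹5.1 = ₹382.5
Tier 2 (75–105 kWh): 30 × ₹6.16 = ₹184.8
Above 105 kWh: 142.68 × ₹6.63 = ₹945.9684
Bill = ₹1513.27

₹1513.27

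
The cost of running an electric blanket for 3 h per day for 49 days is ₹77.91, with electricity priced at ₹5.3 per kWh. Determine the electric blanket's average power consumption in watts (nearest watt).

100 W

Energy = ₹77.91 ÷ ₹5.3/kWh = 14.7 kWh
Runtime = 3 h/day × 49 days = 147 h
Power = 14.7 kWh ÷ 147 h = 0.1 kW = 100 W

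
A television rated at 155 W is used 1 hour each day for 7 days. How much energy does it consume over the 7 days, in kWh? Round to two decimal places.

1.09 kWh

Runtime = 1 h/day × 7 days = 7 h
Energy = 0.155 kW × 7 h = 1.085 kWh ≈ 1.09 kWh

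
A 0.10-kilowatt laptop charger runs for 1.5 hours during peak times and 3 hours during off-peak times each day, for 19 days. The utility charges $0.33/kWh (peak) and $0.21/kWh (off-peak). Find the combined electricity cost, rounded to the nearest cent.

$2.14

Peak energy = 0.1 kW × 1.5 h × 19 = 2.85 kWh
Off-peak energy = 0.1 kW × 3 h × 19 = 5.7 kWh
Cost = 2.85 × $0.33 + 5.7 × $0.21 = $0.9405 + $1.197 = $2.14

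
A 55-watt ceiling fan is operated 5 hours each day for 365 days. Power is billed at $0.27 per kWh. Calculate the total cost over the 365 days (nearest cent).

Runtime = 5 h/day × 365 days = 1825 h
Energy = 0.055 kW × 1825 h = 100.375 kWh
Cost = 100.375 kWh × $0.27/kWh = $27.10

$27.10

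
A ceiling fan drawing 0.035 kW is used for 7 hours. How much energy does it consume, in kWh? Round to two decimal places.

Energy = 0.035 kW × 7 h = 0.245 kWh ≈ 0.25 kWh

0.25 kWh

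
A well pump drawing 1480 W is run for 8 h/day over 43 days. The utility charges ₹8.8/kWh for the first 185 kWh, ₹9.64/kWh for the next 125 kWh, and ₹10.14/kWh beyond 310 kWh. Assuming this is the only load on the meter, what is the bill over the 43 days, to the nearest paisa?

₹4852.08

Runtime = 8 h/day × 43 days = 344 h
Energy = 1.48 kW × 344 h = 509.12 kWh
Tier 1 (0–185 kWh): 185 × ₹8.8 = ₹1628
Tier 2 (185–310 kWh): 125 × ₹9.64 = ₹1205
Above 310 kWh: 199.12 × ₹10.14 = ₹2019.0768
Bill = ₹4852.08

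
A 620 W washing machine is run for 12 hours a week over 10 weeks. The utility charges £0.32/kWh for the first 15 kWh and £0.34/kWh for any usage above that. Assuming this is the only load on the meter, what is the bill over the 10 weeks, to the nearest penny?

£25.00

Runtime = 12 h/week × 10 weeks = 120 h
Energy = 0.62 kW × 120 h = 74.4 kWh
Tier 1 (0–15 kWh): 15 × £0.32 = £4.8
Above 15 kWh: 59.4 × £0.34 = £20.196
Bill = £25.00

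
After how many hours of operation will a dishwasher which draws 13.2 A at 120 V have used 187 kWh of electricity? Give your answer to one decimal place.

118.1 h

Power = 13.2 A × 120 V = 1584 W = 1.584 kW
Hours = 187 kWh ÷ 1.584 kW = 118.1 h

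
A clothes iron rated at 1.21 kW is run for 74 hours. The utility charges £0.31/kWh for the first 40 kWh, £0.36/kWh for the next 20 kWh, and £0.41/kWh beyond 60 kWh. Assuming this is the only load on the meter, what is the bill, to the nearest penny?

Energy = 1.21 kW × 74 h = 89.54 kWh
Tier 1 (0–40 kWh): 40 × £0.31 = £12.4
Tier 2 (40–60 kWh): 20 × £0.36 = £7.2
Above 60 kWh: 29.54 × £0.41 = £12.1114
Bill = £31.71

£31.71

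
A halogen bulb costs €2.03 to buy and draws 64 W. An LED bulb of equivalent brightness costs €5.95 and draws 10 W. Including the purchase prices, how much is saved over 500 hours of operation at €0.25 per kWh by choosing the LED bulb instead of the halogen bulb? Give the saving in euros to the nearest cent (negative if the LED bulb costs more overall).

€2.83

halogen bulb: €2.03 + (64/1000) kW × 500 h × €0.25 = €2.03 + €8 = €10.03
LED bulb: €5.95 + (10/1000) kW × 500 h × €0.25 = €5.95 + €1.25 = €7.2
Saving = €10.03 − €7.2 = €2.83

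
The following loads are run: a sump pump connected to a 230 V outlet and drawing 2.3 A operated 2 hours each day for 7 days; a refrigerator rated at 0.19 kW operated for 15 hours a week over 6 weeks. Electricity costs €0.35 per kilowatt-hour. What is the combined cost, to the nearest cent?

sump pump: Power = 2.3 A × 230 V = 529 W = 0.529 kW
sump pump: Runtime = 2 h/day × 7 days = 14 h
sump pump: 0.529 kW × 14 h = 7.406 kWh
refrigerator: Runtime = 15 h/week × 6 weeks = 90 h
refrigerator: 0.19 kW × 90 h = 17.1 kWh
Total energy = 24.506 kWh
Cost = 24.506 × €0.35 = €8.58

€8.58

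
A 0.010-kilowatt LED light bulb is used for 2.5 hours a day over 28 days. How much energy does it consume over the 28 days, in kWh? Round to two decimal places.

Runtime = 2.5 h/day × 28 days = 70 h
Energy = 0.01 kW × 70 h = 0.7 kWh

0.70 kWh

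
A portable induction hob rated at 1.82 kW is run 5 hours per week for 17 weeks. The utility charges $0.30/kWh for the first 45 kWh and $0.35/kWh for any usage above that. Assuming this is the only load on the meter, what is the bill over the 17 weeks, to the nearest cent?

$51.90

Runtime = 5 h/week × 17 weeks = 85 h
Energy = 1.82 kW × 85 h = 154.7 kWh
Tier 1 (0–45 kWh): 45 × $0.30 = $13.5
Above 45 kWh: 109.7 × $0.35 = $38.395
Bill = $51.90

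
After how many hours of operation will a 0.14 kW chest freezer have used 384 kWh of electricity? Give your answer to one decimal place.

2742.9 h

Hours = 384 kWh ÷ 0.14 kW = 2742.9 h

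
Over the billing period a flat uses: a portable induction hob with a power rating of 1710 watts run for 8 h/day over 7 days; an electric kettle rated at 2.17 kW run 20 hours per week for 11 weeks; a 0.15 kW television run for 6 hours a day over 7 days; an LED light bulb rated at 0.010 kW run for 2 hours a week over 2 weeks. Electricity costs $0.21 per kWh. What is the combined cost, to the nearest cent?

portable induction hob: Runtime = 8 h/day × 7 days = 56 h
portable induction hob: 1.71 kW × 56 h = 95.76 kWh
electric kettle: Runtime = 20 h/week × 11 weeks = 220 h
electric kettle: 2.17 kW × 220 h = 477.4 kWh
television: Runtime = 6 h/day × 7 days = 42 h
television: 0.15 kW × 42 h = 6.3 kWh
LED light bulb: Runtime = 2 h/week × 2 weeks = 4 h
LED light bulb: 0.01 kW × 4 h = 0.04 kWh
Total energy = 579.5 kWh
Cost = 579.5 × $0.21 = $121.70

$121.70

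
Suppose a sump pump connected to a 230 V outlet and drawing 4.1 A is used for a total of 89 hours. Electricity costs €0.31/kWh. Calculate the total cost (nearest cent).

€26.02

Power = 4.1 A × 230 V = 943 W = 0.943 kW
Energy = 0.943 kW × 89 h = 83.927 kWh
Cost = 83.927 kWh × €0.31/kWh = €26.02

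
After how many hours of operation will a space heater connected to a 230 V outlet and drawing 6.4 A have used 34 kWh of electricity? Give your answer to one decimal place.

Power = 6.4 A × 230 V = 1472 W = 1.472 kW
Hours = 34 kWh ÷ 1.472 kW = 23.1 h

23.1 h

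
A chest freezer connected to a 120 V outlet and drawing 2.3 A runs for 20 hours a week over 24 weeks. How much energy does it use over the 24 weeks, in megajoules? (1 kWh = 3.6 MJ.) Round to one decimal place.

476.9 MJ

Power = 2.3 A × 120 V = 276 W = 0.276 kW
Runtime = 20 h/week × 24 weeks = 480 h
Energy = 0.276 kW × 480 h = 132.48 kWh
= 132.48 × 3.6 MJ = 476.9 MJ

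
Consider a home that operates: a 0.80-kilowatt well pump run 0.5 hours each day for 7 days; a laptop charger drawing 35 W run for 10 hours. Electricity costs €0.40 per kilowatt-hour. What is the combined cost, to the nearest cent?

well pump: Runtime = 0.5 h/day × 7 days = 3.5 h
well pump: 0.8 kW × 3.5 h = 2.8 kWh
laptop charger: 0.035 kW × 10 h = 0.35 kWh
Total energy = 3.15 kWh
Cost = 3.15 × €0.40 = €1.26

€1.26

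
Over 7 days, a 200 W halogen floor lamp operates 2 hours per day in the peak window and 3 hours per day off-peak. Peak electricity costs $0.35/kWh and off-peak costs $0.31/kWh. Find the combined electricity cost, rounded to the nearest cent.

$2.28

Peak energy = 0.2 kW × 2 h × 7 = 2.8 kWh
Off-peak energy = 0.2 kW × 3 h × 7 = 4.2 kWh
Cost = 2.8 × $0.35 + 4.2 × $0.31 = $0.98 + $1.302 = $2.28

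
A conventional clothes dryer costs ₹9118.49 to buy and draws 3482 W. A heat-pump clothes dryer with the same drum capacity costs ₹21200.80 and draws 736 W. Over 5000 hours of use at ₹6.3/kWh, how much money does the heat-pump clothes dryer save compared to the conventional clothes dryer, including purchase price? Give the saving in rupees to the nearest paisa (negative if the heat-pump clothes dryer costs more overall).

₹74416.69

conventional clothes dryer: ₹9118.49 + (3482/1000) kW × 5000 h × ₹6.3 = ₹9118.49 + ₹109683 = ₹118801.49
heat-pump clothes dryer: ₹21200.80 + (736/1000) kW × 5000 h × ₹6.3 = ₹21200.80 + ₹23184 = ₹44384.8
Saving = ₹118801.49 − ₹44384.8 = ₹74416.69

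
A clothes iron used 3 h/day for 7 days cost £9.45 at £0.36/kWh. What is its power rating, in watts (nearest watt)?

1250 W

Energy = £9.45 ÷ £0.36/kWh = 26.25 kWh
Runtime = 3 h/day × 7 days = 21 h
Power = 26.25 kWh ÷ 21 h = 1.25 kW = 1250 W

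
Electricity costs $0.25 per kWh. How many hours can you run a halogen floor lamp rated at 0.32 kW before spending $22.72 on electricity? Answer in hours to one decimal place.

Energy available = $22.72 ÷ $0.25/kWh = 90.88 kWh
Hours = 90.88 kWh ÷ 0.32 kW = 284.0 h

284.0 h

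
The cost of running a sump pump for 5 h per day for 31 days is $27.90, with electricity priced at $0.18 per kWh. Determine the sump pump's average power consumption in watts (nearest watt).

Energy = $27.90 ÷ $0.18/kWh = 155 kWh
Runtime = 5 h/day × 31 days = 155 h
Power = 155 kWh ÷ 155 h = 1 kW = 1000 W

1000 W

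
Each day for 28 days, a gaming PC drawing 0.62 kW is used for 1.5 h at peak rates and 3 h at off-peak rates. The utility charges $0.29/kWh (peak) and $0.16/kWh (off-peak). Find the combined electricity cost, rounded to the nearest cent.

Peak energy = 0.62 kW × 1.5 h × 28 = 26.04 kWh
Off-peak energy = 0.62 kW × 3 h × 28 = 52.08 kWh
Cost = 26.04 × $0.29 + 52.08 × $0.16 = $7.5516 + $8.3328 = $15.88

$15.88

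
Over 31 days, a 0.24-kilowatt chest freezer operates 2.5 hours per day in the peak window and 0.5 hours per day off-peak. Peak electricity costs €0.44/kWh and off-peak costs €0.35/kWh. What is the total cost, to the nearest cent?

Peak energy = 0.24 kW × 2.5 h × 31 = 18.6 kWh
Off-peak energy = 0.24 kW × 0.5 h × 31 = 3.72 kWh
Cost = 18.6 × €0.44 + 3.72 × €0.35 = €8.184 + €1.302 = €9.49

€9.49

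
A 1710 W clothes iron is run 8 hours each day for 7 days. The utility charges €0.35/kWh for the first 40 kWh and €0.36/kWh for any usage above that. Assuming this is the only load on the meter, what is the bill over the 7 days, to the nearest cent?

Runtime = 8 h/day × 7 days = 56 h
Energy = 1.71 kW × 56 h = 95.76 kWh
Tier 1 (0–40 kWh): 40 × €0.35 = €14
Above 40 kWh: 55.76 × €0.36 = €20.0736
Bill = €34.07

€34.07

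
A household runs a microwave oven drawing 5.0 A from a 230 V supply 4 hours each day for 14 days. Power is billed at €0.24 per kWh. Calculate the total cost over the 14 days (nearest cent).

Power = 5.0 A × 230 V = 1150 W = 1.15 kW
Runtime = 4 h/day × 14 days = 56 h
Energy = 1.15 kW × 56 h = 64.4 kWh
Cost = 64.4 kWh × €0.24/kWh = €15.46

€15.46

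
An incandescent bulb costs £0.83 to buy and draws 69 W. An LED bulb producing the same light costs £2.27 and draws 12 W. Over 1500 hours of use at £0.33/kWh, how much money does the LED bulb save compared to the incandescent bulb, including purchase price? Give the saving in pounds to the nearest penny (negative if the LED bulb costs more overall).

£26.78

incandescent bulb: £0.83 + (69/1000) kW × 1500 h × £0.33 = £0.83 + £34.155 = £34.985
LED bulb: £2.27 + (12/1000) kW × 1500 h × £0.33 = £2.27 + £5.94 = £8.21
Saving = £34.985 − £8.21 = £26.775 → £26.78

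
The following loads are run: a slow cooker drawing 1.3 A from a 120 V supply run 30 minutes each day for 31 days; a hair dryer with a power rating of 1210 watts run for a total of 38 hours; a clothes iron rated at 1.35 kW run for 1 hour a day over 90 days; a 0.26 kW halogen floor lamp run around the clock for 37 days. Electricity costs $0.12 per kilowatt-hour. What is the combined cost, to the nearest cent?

slow cooker: Power = 1.3 A × 120 V = 156 W = 0.156 kW
slow cooker: Runtime = 30 min × 31 = 930 min = 15.5 h
slow cooker: 0.156 kW × 15.5 h = 2.418 kWh
hair dryer: 1.21 kW × 38 h = 45.98 kWh
clothes iron: Runtime = 1 h/day × 90 days = 90 h
clothes iron: 1.35 kW × 90 h = 121.5 kWh
halogen floor lamp: Runtime = 24 h × 37 = 888 h
halogen floor lamp: 0.26 kW × 888 h = 230.88 kWh
Total energy = 400.778 kWh
Cost = 400.778 × $0.12 = $48.09

$48.09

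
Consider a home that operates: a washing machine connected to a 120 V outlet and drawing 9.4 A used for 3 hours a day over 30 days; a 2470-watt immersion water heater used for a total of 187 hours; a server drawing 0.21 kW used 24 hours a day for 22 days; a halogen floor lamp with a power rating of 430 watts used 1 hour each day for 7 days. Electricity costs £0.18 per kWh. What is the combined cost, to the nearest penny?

washing machine: Power = 9.4 A × 120 V = 1128 W = 1.128 kW
washing machine: Runtime = 3 h/day × 30 days = 90 h
washing machine: 1.128 kW × 90 h = 101.52 kWh
immersion water heater: 2.47 kW × 187 h = 461.89 kWh
server: Runtime = 24 h × 22 = 528 h
server: 0.21 kW × 528 h = 110.88 kWh
halogen floor lamp: Runtime = 1 h/day × 7 days = 7 h
halogen floor lamp: 0.43 kW × 7 h = 3.01 kWh
Total energy = 677.3 kWh
Cost = 677.3 × £0.18 = £121.91

£121.91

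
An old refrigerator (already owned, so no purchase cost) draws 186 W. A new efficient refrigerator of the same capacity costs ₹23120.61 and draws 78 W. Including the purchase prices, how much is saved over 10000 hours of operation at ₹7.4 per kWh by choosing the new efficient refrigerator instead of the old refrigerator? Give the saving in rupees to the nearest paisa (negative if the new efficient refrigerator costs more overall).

-₹15128.61

old refrigerator: ₹0.00 + (186/1000) kW × 10000 h × ₹7.4 = ₹0.00 + ₹13764 = ₹13764
new efficient refrigerator: ₹23120.61 + (78/1000) kW × 10000 h × ₹7.4 = ₹23120.61 + ₹5772 = ₹28892.61
Saving = ₹13764 − ₹28892.61 = −₹15128.61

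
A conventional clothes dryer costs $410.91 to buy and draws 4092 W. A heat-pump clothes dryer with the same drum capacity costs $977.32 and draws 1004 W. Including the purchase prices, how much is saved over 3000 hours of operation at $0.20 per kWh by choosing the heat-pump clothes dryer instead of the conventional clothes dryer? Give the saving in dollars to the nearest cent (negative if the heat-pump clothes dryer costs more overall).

$1286.39

conventional clothes dryer: $410.91 + (4092/1000) kW × 3000 h × $0.20 = $410.91 + $2455.2 = $2866.11
heat-pump clothes dryer: $977.32 + (1004/1000) kW × 3000 h × $0.20 = $977.32 + $602.4 = $1579.72
Saving = $2866.11 − $1579.72 = $1286.39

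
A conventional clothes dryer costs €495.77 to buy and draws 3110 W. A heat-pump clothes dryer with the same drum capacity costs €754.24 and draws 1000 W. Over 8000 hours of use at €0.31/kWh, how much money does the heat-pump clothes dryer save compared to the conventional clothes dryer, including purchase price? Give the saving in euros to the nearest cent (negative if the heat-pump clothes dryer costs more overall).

conventional clothes dryer: €495.77 + (3110/1000) kW × 8000 h × €0.31 = €495.77 + €7712.8 = €8208.57
heat-pump clothes dryer: €754.24 + (1000/1000) kW × 8000 h × €0.31 = €754.24 + €2480 = €3234.24
Saving = €8208.57 − €3234.24 = €4974.33

€4974.33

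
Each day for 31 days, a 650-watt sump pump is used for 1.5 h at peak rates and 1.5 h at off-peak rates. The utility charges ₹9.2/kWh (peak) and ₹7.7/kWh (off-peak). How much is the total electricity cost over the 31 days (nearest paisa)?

₹510.80

Peak energy = 0.65 kW × 1.5 h × 31 = 30.225 kWh
Off-peak energy = 0.65 kW × 1.5 h × 31 = 30.225 kWh
Cost = 30.225 × ₹9.2 + 30.225 × ₹7.7 = ₹278.07 + ₹232.7325 = ₹510.80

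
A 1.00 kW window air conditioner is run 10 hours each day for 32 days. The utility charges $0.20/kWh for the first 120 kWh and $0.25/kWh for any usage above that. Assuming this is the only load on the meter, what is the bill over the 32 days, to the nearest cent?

Runtime = 10 h/day × 32 days = 320 h
Energy = 1 kW × 320 h = 320 kWh
Tier 1 (0–120 kWh): 120 × $0.20 = $24
Above 120 kWh: 200 × $0.25 = $50
Bill = $74.00

$74.00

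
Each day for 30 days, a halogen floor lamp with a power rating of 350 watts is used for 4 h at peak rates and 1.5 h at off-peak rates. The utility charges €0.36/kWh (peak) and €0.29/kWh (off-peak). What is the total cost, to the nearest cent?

Peak energy = 0.35 kW × 4 h × 30 = 42 kWh
Off-peak energy = 0.35 kW × 1.5 h × 30 = 15.75 kWh
Cost = 42 × €0.36 + 15.75 × €0.29 = €15.12 + €4.5675 = €19.69

€19.69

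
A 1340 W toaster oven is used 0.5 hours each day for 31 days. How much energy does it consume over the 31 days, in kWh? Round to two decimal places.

Runtime = 0.5 h/day × 31 days = 15.5 h
Energy = 1.34 kW × 15.5 h = 20.77 kWh

20.77 kWh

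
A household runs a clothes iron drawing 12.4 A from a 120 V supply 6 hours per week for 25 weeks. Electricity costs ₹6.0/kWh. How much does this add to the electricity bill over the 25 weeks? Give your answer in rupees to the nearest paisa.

Power = 12.4 A × 120 V = 1488 W = 1.488 kW
Runtime = 6 h/week × 25 weeks = 150 h
Energy = 1.488 kW × 150 h = 223.2 kWh
Cost = 223.2 kWh × ₹6.0/kWh = ₹1339.20

₹1339.20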